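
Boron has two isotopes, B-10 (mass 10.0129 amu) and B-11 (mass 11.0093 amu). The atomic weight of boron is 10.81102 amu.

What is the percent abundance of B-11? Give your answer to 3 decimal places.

80.100%

Let x be the fractional abundance of B-10; then B-11 has abundance 1 − x.
10.0129·x + 11.0093·(1 − x) = 10.81102
(10.0129 − 11.0093)·x = 10.81102 − 11.0093
x = -0.19828 / -0.9964 = 0.19900 → 19.900% B-10, 80.100% B-11.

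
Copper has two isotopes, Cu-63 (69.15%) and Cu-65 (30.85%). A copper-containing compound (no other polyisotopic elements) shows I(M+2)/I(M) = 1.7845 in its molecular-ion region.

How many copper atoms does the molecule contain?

4

The M+2/M ratio from n Cu atoms is n · q/p = n · 0.3085/0.6915.
n = 1.7845 × 0.6915/0.3085 = 4.00 ≈ 4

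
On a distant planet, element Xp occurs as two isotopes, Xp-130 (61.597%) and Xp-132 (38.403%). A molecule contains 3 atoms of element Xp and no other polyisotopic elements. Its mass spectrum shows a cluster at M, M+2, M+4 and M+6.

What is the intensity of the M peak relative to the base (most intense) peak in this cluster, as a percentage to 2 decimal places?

53.47%

Term probabilities: M 0.2337, M+2 0.4371, M+4 0.2725, M+6 0.0566. Base peak = M+2.
P(M+2) = C(3,1) × 0.61597^2 × 0.38403^1 = 3 × 0.37941904 × 0.38403 = 0.437125 (base)
P(M) = C(3,0) × 0.61597^3 × 0.38403^0 = 1 × 0.23371075 × 1.0000 = 0.233711
Relative intensity = 0.233711 / 0.437125 × 100 = 53.47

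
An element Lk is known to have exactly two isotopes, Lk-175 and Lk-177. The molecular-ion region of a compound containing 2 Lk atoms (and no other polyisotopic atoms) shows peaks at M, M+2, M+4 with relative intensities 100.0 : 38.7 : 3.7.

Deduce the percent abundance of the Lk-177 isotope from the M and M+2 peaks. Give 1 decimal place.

16.2%

Let p = fractional abundance of Lk-175. I(M+2)/I(M) = [C(2,1)·p^1·(1−p)] / p^2 = 2·(1−p)/p = 38.7/100.0 = 0.3870
(1−p)/p = 0.3870/2 = 0.1935  ⇒  p = 1/(1 + 0.1935) = 0.8379
Lk-175: 83.8%, Lk-177: 16.2%.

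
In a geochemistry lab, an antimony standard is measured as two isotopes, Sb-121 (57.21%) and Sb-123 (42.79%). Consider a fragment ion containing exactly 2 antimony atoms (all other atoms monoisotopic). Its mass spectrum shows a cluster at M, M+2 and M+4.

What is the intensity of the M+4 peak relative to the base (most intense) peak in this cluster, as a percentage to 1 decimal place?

37.4%

Binomial terms of (0.5721 + 0.4279)^2: M 0.3273, M+2 0.4896, M+4 0.1831 → M+2 is the base peak.
P(M+2) = C(2,1) × 0.5721^1 × 0.4279^1 = 2 × 0.5721 × 0.4279 = 0.489603 (base)
P(M+4) = C(2,2) × 0.5721^0 × 0.4279^2 = 1 × 1.0000 × 0.18309841 = 0.183098
Relative intensity = 0.183098 / 0.489603 × 100 = 37.4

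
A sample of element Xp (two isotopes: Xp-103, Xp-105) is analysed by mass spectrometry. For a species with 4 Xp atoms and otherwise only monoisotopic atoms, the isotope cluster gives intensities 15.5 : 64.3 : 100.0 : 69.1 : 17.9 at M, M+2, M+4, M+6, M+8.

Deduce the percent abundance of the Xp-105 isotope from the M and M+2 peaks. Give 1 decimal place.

If p is the fraction of Xp that is Xp-103, then I(M+2)/I(M) = [C(4,1)·p^3·(1−p)] / p^4 = 4·(1−p)/p = 64.3/15.5 = 4.1484
(1−p)/p = 4.1484/4 = 1.0371  ⇒  p = 1/(1 + 1.0371) = 0.4909
Xp-103: 49.1%, Xp-105: 50.9%.

50.9%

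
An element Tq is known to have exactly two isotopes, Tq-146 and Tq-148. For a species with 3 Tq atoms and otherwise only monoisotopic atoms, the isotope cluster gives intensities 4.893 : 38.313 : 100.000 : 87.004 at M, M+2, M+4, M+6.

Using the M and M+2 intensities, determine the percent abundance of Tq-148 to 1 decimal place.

72.3%

Write p for the Tq-146 fraction. I(M+2)/I(M) = [C(3,1)·p^2·(1−p)] / p^3 = 3·(1−p)/p = 38.313/4.893 = 7.8302
(1−p)/p = 7.8302/3 = 2.6101  ⇒  p = 1/(1 + 2.6101) = 0.2770
Tq-146: 27.7%, Tq-148: 72.3%.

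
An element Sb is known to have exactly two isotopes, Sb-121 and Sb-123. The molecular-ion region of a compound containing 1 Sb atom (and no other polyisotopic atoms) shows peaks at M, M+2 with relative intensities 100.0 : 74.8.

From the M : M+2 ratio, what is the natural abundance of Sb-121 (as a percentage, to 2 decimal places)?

57.21%

If p is the fraction of Sb that is Sb-121, then I(M+2)/I(M) = [C(1,1)·p^0·(1−p)] / p^1 = 1·(1−p)/p = 74.8/100.0 = 0.7480
(1−p)/p = 0.7480/1 = 0.7480  ⇒  p = 1/(1 + 0.7480) = 0.5721
Sb-121: 57.21%, Sb-123: 42.79%.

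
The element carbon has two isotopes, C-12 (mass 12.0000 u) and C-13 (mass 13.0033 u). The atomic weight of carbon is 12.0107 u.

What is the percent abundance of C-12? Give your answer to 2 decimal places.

98.93%

Let x be the fractional abundance of C-12; then C-13 has abundance 1 − x.
12.0000·x + 13.0033·(1 − x) = 12.0107
(12.0000 − 13.0033)·x = 12.0107 − 13.0033
x = -0.9926 / -1.0033 = 0.98934 → 98.93% C-12, 1.07% C-13.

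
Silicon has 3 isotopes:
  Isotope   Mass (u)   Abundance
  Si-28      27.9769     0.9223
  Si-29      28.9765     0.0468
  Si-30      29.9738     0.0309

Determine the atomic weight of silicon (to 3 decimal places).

Ar = Σ fᵢ·mᵢ = 0.9223 × 27.9769 + 0.0468 × 28.9765 + 0.0309 × 29.9738
= 25.80309 + 1.35610 + 0.92619 = 28.08538 u

28.085 u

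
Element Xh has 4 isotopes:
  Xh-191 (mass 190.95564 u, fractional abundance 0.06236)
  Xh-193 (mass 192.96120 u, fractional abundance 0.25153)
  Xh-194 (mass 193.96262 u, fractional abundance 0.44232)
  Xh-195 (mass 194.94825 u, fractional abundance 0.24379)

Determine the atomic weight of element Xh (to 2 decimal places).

193.76 u

Weight each isotope mass by its fractional abundance: 0.06236 × 190.95564 + 0.25153 × 192.96120 + 0.44232 × 193.96262 + 0.24379 × 194.94825
= 11.907994 + 48.535531 + 85.793546 + 47.526434 = 193.763505 u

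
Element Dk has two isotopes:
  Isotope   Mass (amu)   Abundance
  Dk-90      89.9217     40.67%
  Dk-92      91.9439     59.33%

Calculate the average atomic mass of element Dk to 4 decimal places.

Average mass = Σ (abundance × isotope mass) = 0.4067 × 89.9217 + 0.5933 × 91.9439
= 36.57116 + 54.55032 = 91.12148 amu

91.1215 amu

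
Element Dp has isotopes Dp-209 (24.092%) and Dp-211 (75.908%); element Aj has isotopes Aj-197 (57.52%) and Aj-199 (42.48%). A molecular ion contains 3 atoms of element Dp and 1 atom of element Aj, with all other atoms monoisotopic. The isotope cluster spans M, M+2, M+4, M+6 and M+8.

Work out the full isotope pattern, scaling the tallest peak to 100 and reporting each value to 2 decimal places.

Element Dp pattern (n=3): 0.01398359 : 0.13217658 : 0.41645608 : 0.43738375
Element Aj pattern (n=1): 0.5752 : 0.4248
Convolve the two distributions (both contribute in 2-u steps):
  M: 0.01398359×0.5752 = 0.008043
  M+2: 0.01398359×0.4248 + 0.13217658×0.5752 = 0.081968
  M+4: 0.13217658×0.4248 + 0.41645608×0.5752 = 0.295694
  M+6: 0.41645608×0.4248 + 0.43738375×0.5752 = 0.428494
  M+8: 0.43738375×0.4248 = 0.185801
Scale to base peak (0.428494) = 100: 1.88 : 19.13 : 69.01 : 100.00 : 43.36

1.88 : 19.13 : 69.01 : 100.00 : 43.36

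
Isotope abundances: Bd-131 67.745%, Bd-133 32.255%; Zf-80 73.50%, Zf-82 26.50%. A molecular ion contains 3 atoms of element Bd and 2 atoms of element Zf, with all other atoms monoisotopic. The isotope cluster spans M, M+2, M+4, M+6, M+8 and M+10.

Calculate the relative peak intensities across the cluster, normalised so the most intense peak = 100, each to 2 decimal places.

46.52 : 100.00 : 85.61 : 36.47 : 7.73 : 0.65

Element Bd pattern (n=3): 0.31090789 : 0.44409184 : 0.21144265 : 0.03355762
Element Zf pattern (n=2): 0.540225 : 0.38955 : 0.070225
Convolve the two distributions (both contribute in 2-u steps):
  M: 0.31090789×0.540225 = 0.167960
  M+2: 0.31090789×0.38955 + 0.44409184×0.540225 = 0.361024
  M+4: 0.31090789×0.070225 + 0.44409184×0.38955 + 0.21144265×0.540225 = 0.309056
  M+6: 0.44409184×0.070225 + 0.21144265×0.38955 + 0.03355762×0.540225 = 0.131682
  M+8: 0.21144265×0.070225 + 0.03355762×0.38955 = 0.027921
  M+10: 0.03355762×0.070225 = 0.002357
Scale to base peak (0.361024) = 100: 46.52 : 100.00 : 85.61 : 36.47 : 7.73 : 0.65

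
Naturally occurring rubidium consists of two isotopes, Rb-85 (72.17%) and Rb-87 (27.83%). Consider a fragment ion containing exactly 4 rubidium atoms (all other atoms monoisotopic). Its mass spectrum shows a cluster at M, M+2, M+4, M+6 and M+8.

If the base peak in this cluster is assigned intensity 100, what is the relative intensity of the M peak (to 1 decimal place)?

64.8

Binomial terms of (0.7217 + 0.2783)^4: M 0.2713, M+2 0.4184, M+4 0.2420, M+6 0.0622, M+8 0.0060 → M+2 is the base peak.
P(M+2) = C(4,1) × 0.7217^3 × 0.2783^1 = 4 × 0.37589809 × 0.2783 = 0.418450 (base)
P(M) = C(4,0) × 0.7217^4 × 0.2783^0 = 1 × 0.27128565 × 1.0000 = 0.271286
Relative intensity = 0.271286 / 0.418450 × 100 = 64.8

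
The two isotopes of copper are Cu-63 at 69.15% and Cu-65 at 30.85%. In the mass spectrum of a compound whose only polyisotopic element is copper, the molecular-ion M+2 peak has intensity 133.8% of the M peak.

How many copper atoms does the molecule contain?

The M+2/M ratio from n Cu atoms is n · q/p = n · 0.3085/0.6915.
n = 1.338 × 0.6915/0.3085 = 3.00 ≈ 3

3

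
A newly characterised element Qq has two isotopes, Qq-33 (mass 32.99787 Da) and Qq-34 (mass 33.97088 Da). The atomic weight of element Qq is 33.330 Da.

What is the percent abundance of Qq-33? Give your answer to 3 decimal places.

65.866%

With x = fraction of Qq-33 (so Qq-34 is 1 − x):
32.99787·x + 33.97088·(1 − x) = 33.330
(32.99787 − 33.97088)·x = 33.330 − 33.97088
x = -0.64088 / -0.97301 = 0.65866 → 65.866% Qq-33, 34.134% Qq-34.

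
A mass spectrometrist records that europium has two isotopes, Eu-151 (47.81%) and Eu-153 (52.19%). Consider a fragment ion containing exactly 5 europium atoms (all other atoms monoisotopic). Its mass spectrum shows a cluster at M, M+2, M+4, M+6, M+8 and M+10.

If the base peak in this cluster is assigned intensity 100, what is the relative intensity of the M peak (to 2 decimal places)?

7.69

Binomial terms of (0.4781 + 0.5219)^5: M 0.0250, M+2 0.1363, M+4 0.2977, M+6 0.3249, M+8 0.1774, M+10 0.0387 → M+6 is the base peak.
P(M+6) = C(5,3) × 0.4781^2 × 0.5219^3 = 10 × 0.22857961 × 0.14215492 = 0.324937 (base)
P(M) = C(5,0) × 0.4781^5 × 0.5219^0 = 1 × 0.02498007 × 1.0000 = 0.024980
Relative intensity = 0.024980 / 0.324937 × 100 = 7.69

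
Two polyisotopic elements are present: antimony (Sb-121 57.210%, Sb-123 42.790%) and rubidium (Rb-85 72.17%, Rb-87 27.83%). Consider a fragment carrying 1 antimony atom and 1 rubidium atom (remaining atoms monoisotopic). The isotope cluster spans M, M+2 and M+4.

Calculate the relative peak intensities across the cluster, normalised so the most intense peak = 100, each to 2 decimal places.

Antimony pattern (n=1): 0.5721 : 0.4279
Rubidium pattern (n=1): 0.7217 : 0.2783
Convolve the two distributions (both contribute in 2-u steps):
  M: 0.5721×0.7217 = 0.412885
  M+2: 0.5721×0.2783 + 0.4279×0.7217 = 0.468031
  M+4: 0.4279×0.2783 = 0.119085
Scale to base peak (0.468031) = 100: 88.22 : 100.00 : 25.44

88.22 : 100.00 : 25.44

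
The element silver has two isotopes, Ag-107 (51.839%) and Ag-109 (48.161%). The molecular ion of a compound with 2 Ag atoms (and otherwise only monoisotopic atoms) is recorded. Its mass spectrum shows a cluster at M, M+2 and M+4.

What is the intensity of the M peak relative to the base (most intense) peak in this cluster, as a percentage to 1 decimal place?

Term probabilities: M 0.2687, M+2 0.4993, M+4 0.2319. Base peak = M+2.
P(M+2) = C(2,1) × 0.51839^1 × 0.48161^1 = 2 × 0.51839 × 0.48161 = 0.499324 (base)
P(M) = C(2,0) × 0.51839^2 × 0.48161^0 = 1 × 0.26872819 × 1.0000 = 0.268728
Relative intensity = 0.268728 / 0.499324 × 100 = 53.8

53.8%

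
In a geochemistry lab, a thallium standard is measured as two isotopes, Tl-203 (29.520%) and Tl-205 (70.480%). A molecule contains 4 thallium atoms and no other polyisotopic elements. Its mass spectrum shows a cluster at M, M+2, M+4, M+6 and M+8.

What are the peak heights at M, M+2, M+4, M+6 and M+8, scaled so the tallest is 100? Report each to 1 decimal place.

1.8 : 17.5 : 62.8 : 100.0 : 59.7

Expanding (0.29520 + 0.70480)^4:
P(M) = 0.29520^4 = 0.007594
P(M+2) = 4 × 0.29520^3 × 0.70480^1 = 0.072523
P(M+4) = 6 × 0.29520^2 × 0.70480^2 = 0.259726
P(M+6) = 4 × 0.29520^1 × 0.70480^3 = 0.413403
P(M+8) = 0.70480^4 = 0.246754
The M+6 peak is largest (0.413403); scaling to 100 gives 1.8 : 17.5 : 62.8 : 100.0 : 59.7.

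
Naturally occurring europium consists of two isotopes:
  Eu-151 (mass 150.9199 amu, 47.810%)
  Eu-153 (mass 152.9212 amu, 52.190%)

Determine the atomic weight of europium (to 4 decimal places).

151.9644 amu

Ar = Σ fᵢ·mᵢ = 0.47810 × 150.9199 + 0.52190 × 152.9212
= 72.15480 + 79.80957 = 151.96437 amu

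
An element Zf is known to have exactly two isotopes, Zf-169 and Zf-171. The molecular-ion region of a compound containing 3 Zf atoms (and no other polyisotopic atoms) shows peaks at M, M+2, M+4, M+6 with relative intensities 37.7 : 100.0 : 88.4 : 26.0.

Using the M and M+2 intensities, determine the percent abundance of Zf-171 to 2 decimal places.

46.93%

If p is the fraction of Zf that is Zf-169, then I(M+2)/I(M) = [C(3,1)·p^2·(1−p)] / p^3 = 3·(1−p)/p = 100.0/37.7 = 2.6525
(1−p)/p = 2.6525/3 = 0.8842  ⇒  p = 1/(1 + 0.8842) = 0.5307
Zf-169: 53.07%, Zf-171: 46.93%.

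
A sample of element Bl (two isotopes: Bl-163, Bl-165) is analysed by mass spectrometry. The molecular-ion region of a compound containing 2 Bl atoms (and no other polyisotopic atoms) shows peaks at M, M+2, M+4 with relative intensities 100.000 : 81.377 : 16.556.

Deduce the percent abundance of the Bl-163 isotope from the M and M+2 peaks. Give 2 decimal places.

Write p for the Bl-163 fraction. I(M+2)/I(M) = [C(2,1)·p^1·(1−p)] / p^2 = 2·(1−p)/p = 81.377/100.000 = 0.8138
(1−p)/p = 0.8138/2 = 0.4069  ⇒  p = 1/(1 + 0.4069) = 0.7108
Bl-163: 71.08%, Bl-165: 28.92%.

71.08%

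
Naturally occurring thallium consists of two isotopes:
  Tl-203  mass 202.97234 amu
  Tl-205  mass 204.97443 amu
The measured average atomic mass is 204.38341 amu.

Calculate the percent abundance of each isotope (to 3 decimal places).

Tl-203: 29.520%, Tl-205: 70.480%

With x = fraction of Tl-203 (so Tl-205 is 1 − x):
202.97234·x + 204.97443·(1 − x) = 204.38341
(202.97234 − 204.97443)·x = 204.38341 − 204.97443
x = -0.59102 / -2.00209 = 0.29520 → 29.520% Tl-203, 70.480% Tl-205.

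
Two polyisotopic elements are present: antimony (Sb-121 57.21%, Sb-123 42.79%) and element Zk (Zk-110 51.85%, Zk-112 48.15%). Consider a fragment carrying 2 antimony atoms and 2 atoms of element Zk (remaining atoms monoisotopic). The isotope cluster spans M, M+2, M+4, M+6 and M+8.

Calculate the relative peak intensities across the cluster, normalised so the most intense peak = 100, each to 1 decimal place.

Antimony pattern (n=2): 0.32729841 : 0.48960318 : 0.18309841
Element Zk pattern (n=2): 0.26884225 : 0.4993155 : 0.23184225
Convolve the two distributions (both contribute in 2-u steps):
  M: 0.32729841×0.26884225 = 0.087992
  M+2: 0.32729841×0.4993155 + 0.48960318×0.26884225 = 0.295051
  M+4: 0.32729841×0.23184225 + 0.48960318×0.4993155 + 0.18309841×0.26884225 = 0.369573
  M+6: 0.48960318×0.23184225 + 0.18309841×0.4993155 = 0.204935
  M+8: 0.18309841×0.23184225 = 0.042450
Scale to base peak (0.369573) = 100: 23.8 : 79.8 : 100.0 : 55.5 : 11.5

23.8 : 79.8 : 100.0 : 55.5 : 11.5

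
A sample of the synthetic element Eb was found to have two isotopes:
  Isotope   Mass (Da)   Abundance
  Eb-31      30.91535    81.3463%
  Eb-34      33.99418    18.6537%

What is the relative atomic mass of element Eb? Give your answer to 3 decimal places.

31.490 Da

Average mass = Σ (abundance × isotope mass) = 0.813463 × 30.91535 + 0.186537 × 33.99418
= 25.148493 + 6.341172 = 31.489665 Da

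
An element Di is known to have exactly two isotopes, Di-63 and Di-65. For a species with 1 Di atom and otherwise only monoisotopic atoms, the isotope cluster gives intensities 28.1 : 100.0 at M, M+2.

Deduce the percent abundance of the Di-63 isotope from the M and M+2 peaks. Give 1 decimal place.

21.9%

If p is the fraction of Di that is Di-63, then I(M+2)/I(M) = [C(1,1)·p^0·(1−p)] / p^1 = 1·(1−p)/p = 100.0/28.1 = 3.5587
(1−p)/p = 3.5587/1 = 3.5587  ⇒  p = 1/(1 + 3.5587) = 0.2194
Di-63: 21.9%, Di-65: 78.1%.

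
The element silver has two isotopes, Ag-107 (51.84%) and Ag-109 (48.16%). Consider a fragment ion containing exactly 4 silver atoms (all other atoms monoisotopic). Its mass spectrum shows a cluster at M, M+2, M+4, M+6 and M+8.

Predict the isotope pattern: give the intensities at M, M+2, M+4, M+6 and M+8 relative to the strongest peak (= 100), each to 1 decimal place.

Expanding (0.5184 + 0.4816)^4:
P(M) = 0.5184^4 = 0.072220
P(M+2) = 4 × 0.5184^3 × 0.4816^1 = 0.268375
P(M+4) = 6 × 0.5184^2 × 0.4816^2 = 0.373985
P(M+6) = 4 × 0.5184^1 × 0.4816^3 = 0.231624
P(M+8) = 0.4816^4 = 0.053795
The M+4 peak is largest (0.373985); scaling to 100 gives 19.3 : 71.8 : 100.0 : 61.9 : 14.4.

19.3 : 71.8 : 100.0 : 61.9 : 14.4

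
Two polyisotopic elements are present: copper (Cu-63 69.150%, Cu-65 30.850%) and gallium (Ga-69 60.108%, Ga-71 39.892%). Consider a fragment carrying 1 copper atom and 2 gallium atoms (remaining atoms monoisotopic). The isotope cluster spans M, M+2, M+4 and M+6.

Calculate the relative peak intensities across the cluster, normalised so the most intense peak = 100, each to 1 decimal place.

56.4 : 100.0 : 58.2 : 11.1

Copper pattern (n=1): 0.6915 : 0.3085
Gallium pattern (n=2): 0.36129717 : 0.47956567 : 0.15913717
Convolve the two distributions (both contribute in 2-u steps):
  M: 0.6915×0.36129717 = 0.249837
  M+2: 0.6915×0.47956567 + 0.3085×0.36129717 = 0.443080
  M+4: 0.6915×0.15913717 + 0.3085×0.47956567 = 0.257989
  M+6: 0.3085×0.15913717 = 0.049094
Scale to base peak (0.443080) = 100: 56.4 : 100.0 : 58.2 : 11.1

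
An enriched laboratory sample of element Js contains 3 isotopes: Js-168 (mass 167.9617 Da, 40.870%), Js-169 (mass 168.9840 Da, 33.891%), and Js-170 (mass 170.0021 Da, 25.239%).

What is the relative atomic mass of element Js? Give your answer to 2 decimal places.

168.82 Da

Weight each isotope mass by its fractional abundance: 0.40870 × 167.9617 + 0.33891 × 168.9840 + 0.25239 × 170.0021
= 68.64595 + 57.27037 + 42.90683 = 168.82315 Da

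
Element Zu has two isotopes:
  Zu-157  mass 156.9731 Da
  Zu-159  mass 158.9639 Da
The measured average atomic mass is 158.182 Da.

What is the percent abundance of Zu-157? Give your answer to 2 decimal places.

Let x be the fractional abundance of Zu-157; then Zu-159 has abundance 1 − x.
156.9731·x + 158.9639·(1 − x) = 158.182
(156.9731 − 158.9639)·x = 158.182 − 158.9639
x = -0.7819 / -1.9908 = 0.39276 → 39.28% Zu-157, 60.72% Zu-159.

39.28%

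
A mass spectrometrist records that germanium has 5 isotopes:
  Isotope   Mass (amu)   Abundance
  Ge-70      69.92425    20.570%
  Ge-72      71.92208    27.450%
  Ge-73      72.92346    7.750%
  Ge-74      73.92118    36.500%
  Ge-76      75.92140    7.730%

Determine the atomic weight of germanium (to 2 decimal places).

72.63 amu

The abundance-weighted mean is 0.20570 × 69.92425 + 0.27450 × 71.92208 + 0.07750 × 72.92346 + 0.36500 × 73.92118 + 0.07730 × 75.92140
= 14.383418 + 19.742611 + 5.651568 + 26.981231 + 5.868724 = 72.627552 amu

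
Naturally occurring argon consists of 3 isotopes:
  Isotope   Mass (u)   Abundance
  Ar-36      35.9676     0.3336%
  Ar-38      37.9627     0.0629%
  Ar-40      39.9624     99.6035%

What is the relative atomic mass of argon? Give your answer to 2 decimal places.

Weight each isotope mass by its fractional abundance: 0.003336 × 35.9676 + 0.000629 × 37.9627 + 0.996035 × 39.9624
= 0.11999 + 0.02388 + 39.80395 = 39.94782 u

39.95 u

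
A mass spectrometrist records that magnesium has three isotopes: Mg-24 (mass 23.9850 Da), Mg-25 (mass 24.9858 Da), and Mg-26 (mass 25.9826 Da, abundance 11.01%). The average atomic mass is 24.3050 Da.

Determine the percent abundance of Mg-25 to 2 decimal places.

10.00%

Let x and y be the fractions of Mg-24 and Mg-25. Then x + y = 1 − 0.1101 = 0.8899 and 23.9850x + 24.9858y = 24.3050 − 0.1101×25.9826 = 21.44431574.
Substituting: 23.9850x + 24.9858(0.8899 − x) = 21.44431574
(23.9850 − 24.9858)x = -0.79054768  ⇒  x = 0.78992, y = 0.09998
Mg-24: 78.99%, Mg-25: 10.00%.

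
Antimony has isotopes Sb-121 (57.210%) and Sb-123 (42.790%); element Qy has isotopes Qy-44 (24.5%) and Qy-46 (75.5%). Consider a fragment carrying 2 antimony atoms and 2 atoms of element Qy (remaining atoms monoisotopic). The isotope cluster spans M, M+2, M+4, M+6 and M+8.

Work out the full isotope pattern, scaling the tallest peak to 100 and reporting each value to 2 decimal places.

Antimony pattern (n=2): 0.32729841 : 0.48960318 : 0.18309841
Element Qy pattern (n=2): 0.060025 : 0.36995 : 0.570025
Convolve the two distributions (both contribute in 2-u steps):
  M: 0.32729841×0.060025 = 0.019646
  M+2: 0.32729841×0.36995 + 0.48960318×0.060025 = 0.150472
  M+4: 0.32729841×0.570025 + 0.48960318×0.36995 + 0.18309841×0.060025 = 0.378687
  M+6: 0.48960318×0.570025 + 0.18309841×0.36995 = 0.346823
  M+8: 0.18309841×0.570025 = 0.104371
Scale to base peak (0.378687) = 100: 5.19 : 39.74 : 100.00 : 91.59 : 27.56

5.19 : 39.74 : 100.00 : 91.59 : 27.56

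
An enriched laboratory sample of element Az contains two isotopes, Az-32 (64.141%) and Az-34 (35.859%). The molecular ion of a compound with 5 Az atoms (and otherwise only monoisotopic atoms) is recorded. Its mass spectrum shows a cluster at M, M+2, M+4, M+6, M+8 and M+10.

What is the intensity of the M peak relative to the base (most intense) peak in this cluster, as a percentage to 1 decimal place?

Binomial terms of (0.64141 + 0.35859)^5: M 0.1086, M+2 0.3035, M+4 0.3393, M+6 0.1897, M+8 0.0530, M+10 0.0059 → M+4 is the base peak.
P(M+4) = C(5,2) × 0.64141^3 × 0.35859^2 = 10 × 0.26388043 × 0.12858679 = 0.339315 (base)
P(M) = C(5,0) × 0.64141^5 × 0.35859^0 = 1 × 0.1085622 × 1.0000 = 0.108562
Relative intensity = 0.108562 / 0.339315 × 100 = 32.0

32.0%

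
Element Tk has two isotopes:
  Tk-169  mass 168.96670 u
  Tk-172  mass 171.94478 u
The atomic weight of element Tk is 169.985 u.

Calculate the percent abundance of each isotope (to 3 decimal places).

Writing the weighted mean with unknown fraction x of Tk-169:
168.96670·x + 171.94478·(1 − x) = 169.985
(168.96670 − 171.94478)·x = 169.985 − 171.94478
x = -1.95978 / -2.97808 = 0.65807 → 65.807% Tk-169, 34.193% Tk-172.

Tk-169: 65.807%, Tk-172: 34.193%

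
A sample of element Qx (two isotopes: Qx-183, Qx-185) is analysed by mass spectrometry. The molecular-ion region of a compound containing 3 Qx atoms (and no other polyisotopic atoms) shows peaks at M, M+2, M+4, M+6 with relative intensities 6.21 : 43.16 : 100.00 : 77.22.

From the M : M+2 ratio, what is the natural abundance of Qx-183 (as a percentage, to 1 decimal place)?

30.2%

Let p = fractional abundance of Qx-183. I(M+2)/I(M) = [C(3,1)·p^2·(1−p)] / p^3 = 3·(1−p)/p = 43.16/6.21 = 6.9501
(1−p)/p = 6.9501/3 = 2.3167  ⇒  p = 1/(1 + 2.3167) = 0.3015
Qx-183: 30.2%, Qx-185: 69.8%.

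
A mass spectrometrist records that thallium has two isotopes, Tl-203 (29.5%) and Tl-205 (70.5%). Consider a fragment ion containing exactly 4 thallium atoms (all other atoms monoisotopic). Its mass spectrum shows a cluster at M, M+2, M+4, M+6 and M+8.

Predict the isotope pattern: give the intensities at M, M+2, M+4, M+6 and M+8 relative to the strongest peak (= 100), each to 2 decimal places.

1.83 : 17.51 : 62.77 : 100.00 : 59.75

The 4 Tl atoms are independent, so intensities follow the terms of (0.295 + 0.705)^4.
P(M) = 0.295^4 = 0.007573
P(M+2) = 4 × 0.295^3 × 0.705^1 = 0.072396
P(M+4) = 6 × 0.295^2 × 0.705^2 = 0.259522
P(M+6) = 4 × 0.295^1 × 0.705^3 = 0.413475
P(M+8) = 0.705^4 = 0.247034
The M+6 peak is largest (0.413475); scaling to 100 gives 1.83 : 17.51 : 62.77 : 100.00 : 59.75.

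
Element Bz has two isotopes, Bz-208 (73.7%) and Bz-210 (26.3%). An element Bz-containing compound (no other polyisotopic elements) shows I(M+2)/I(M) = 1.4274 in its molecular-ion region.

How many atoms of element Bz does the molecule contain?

For n independent Bz atoms, I(M+2)/I(M) = n · (abundance Bz-210) / (abundance Bz-208) = n · 0.263/0.737.
n = 1.4274 × 0.737/0.263 = 4.00 ≈ 4

4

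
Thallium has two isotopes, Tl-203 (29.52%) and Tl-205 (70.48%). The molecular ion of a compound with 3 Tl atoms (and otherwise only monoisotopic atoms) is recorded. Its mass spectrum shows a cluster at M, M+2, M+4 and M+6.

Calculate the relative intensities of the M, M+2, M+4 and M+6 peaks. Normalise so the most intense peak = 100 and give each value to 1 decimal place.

5.8 : 41.9 : 100.0 : 79.6

The 3 Tl atoms are independent, so intensities follow the terms of (0.2952 + 0.7048)^3.
P(M) = 0.2952^3 = 0.025725
P(M+2) = 3 × 0.2952^2 × 0.7048^1 = 0.184255
P(M+4) = 3 × 0.2952^1 × 0.7048^2 = 0.439916
P(M+6) = 0.7048^3 = 0.350104
The M+4 peak is largest (0.439916); scaling to 100 gives 5.8 : 41.9 : 100.0 : 79.6.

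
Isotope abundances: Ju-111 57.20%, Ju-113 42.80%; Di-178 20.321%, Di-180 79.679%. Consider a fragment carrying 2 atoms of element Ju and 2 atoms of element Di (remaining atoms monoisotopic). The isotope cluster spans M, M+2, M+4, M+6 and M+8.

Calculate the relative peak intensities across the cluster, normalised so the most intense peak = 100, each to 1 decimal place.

Element Ju pattern (n=2): 0.327184 : 0.489632 : 0.183184
Element Di pattern (n=2): 0.0412943 : 0.32383139 : 0.6348743
Convolve the two distributions (both contribute in 2-u steps):
  M: 0.327184×0.0412943 = 0.013511
  M+2: 0.327184×0.32383139 + 0.489632×0.0412943 = 0.126171
  M+4: 0.327184×0.6348743 + 0.489632×0.32383139 + 0.183184×0.0412943 = 0.373843
  M+6: 0.489632×0.6348743 + 0.183184×0.32383139 = 0.370176
  M+8: 0.183184×0.6348743 = 0.116299
Scale to base peak (0.373843) = 100: 3.6 : 33.7 : 100.0 : 99.0 : 31.1

3.6 : 33.7 : 100.0 : 99.0 : 31.1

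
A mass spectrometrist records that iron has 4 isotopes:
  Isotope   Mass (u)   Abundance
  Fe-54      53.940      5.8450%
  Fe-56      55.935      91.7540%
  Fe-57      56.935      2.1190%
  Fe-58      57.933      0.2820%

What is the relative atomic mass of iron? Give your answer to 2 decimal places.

Weight each isotope mass by its fractional abundance: 0.058450 × 53.940 + 0.917540 × 55.935 + 0.021190 × 56.935 + 0.002820 × 57.933
= 3.1528 + 51.3226 + 1.2065 + 0.1634 = 55.8453 u

55.85 u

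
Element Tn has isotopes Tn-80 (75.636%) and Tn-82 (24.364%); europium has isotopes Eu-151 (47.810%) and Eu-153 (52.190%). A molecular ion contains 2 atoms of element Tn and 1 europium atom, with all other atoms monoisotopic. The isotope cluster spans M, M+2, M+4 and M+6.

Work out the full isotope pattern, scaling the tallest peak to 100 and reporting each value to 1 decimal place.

Element Tn pattern (n=2): 0.57208045 : 0.3685591 : 0.05936045
Europium pattern (n=1): 0.4781 : 0.5219
Convolve the two distributions (both contribute in 2-u steps):
  M: 0.57208045×0.4781 = 0.273512
  M+2: 0.57208045×0.5219 + 0.3685591×0.4781 = 0.474777
  M+4: 0.3685591×0.5219 + 0.05936045×0.4781 = 0.220731
  M+6: 0.05936045×0.5219 = 0.030980
Scale to base peak (0.474777) = 100: 57.6 : 100.0 : 46.5 : 6.5

57.6 : 100.0 : 46.5 : 6.5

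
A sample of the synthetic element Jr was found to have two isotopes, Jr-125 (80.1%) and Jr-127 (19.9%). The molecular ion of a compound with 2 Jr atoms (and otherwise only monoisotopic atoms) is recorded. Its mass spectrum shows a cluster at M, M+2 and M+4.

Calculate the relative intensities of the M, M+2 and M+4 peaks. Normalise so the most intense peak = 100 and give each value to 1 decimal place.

100.0 : 49.7 : 6.2

Each Jr atom is independently Jr-125 (p = 0.801) or Jr-127 (q = 0.199); the cluster is the binomial expansion (p + q)^2.
P(M) = 0.801^2 = 0.641601
P(M+2) = 2 × 0.801^1 × 0.199^1 = 0.318798
P(M+4) = 0.199^2 = 0.039601
The M peak is largest (0.641601); scaling to 100 gives 100.0 : 49.7 : 6.2.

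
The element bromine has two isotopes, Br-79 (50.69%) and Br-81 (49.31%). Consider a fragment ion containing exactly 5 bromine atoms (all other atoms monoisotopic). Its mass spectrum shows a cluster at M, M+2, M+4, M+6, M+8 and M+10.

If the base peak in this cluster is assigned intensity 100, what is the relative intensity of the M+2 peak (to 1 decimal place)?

51.4

Term probabilities: M 0.0335, M+2 0.1628, M+4 0.3167, M+6 0.3081, M+8 0.1498, M+10 0.0292. Base peak = M+4.
P(M+4) = C(5,2) × 0.5069^3 × 0.4931^2 = 10 × 0.13024674 × 0.24314761 = 0.316692 (base)
P(M+2) = C(5,1) × 0.5069^4 × 0.4931^1 = 5 × 0.06602207 × 0.4931 = 0.162777
Relative intensity = 0.162777 / 0.316692 × 100 = 51.4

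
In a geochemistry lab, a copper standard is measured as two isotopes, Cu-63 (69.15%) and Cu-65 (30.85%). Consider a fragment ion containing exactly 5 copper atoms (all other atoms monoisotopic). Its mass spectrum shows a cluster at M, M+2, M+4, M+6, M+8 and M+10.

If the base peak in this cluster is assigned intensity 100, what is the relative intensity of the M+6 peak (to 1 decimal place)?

(0.6915 + 0.3085)^5 gives M 0.1581, M+2 0.3527, M+4 0.3147, M+6 0.1404, M+8 0.0313, M+10 0.0028; the largest is M+2.
P(M+2) = C(5,1) × 0.6915^4 × 0.3085^1 = 5 × 0.2286487 × 0.3085 = 0.352691 (base)
P(M+6) = C(5,3) × 0.6915^2 × 0.3085^3 = 10 × 0.47817225 × 0.02936064 = 0.140394
Relative intensity = 0.140394 / 0.352691 × 100 = 39.8

39.8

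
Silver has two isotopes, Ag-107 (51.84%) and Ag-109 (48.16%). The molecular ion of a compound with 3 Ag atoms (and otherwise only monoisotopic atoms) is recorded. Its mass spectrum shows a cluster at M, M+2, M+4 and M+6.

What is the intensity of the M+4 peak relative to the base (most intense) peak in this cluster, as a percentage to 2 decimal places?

92.90%

Binomial terms of (0.5184 + 0.4816)^3: M 0.1393, M+2 0.3883, M+4 0.3607, M+6 0.1117 → M+2 is the base peak.
P(M+2) = C(3,1) × 0.5184^2 × 0.4816^1 = 3 × 0.26873856 × 0.4816 = 0.388273 (base)
P(M+4) = C(3,2) × 0.5184^1 × 0.4816^2 = 3 × 0.5184 × 0.23193856 = 0.360711
Relative intensity = 0.360711 / 0.388273 × 100 = 92.90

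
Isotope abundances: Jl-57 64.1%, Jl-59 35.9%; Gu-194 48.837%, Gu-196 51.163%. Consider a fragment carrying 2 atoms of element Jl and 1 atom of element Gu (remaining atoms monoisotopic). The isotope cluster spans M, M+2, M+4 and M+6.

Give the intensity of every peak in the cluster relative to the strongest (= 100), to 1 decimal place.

Element Jl pattern (n=2): 0.410881 : 0.460238 : 0.128881
Element Gu pattern (n=1): 0.48837 : 0.51163
Convolve the two distributions (both contribute in 2-u steps):
  M: 0.410881×0.48837 = 0.200662
  M+2: 0.410881×0.51163 + 0.460238×0.48837 = 0.434985
  M+4: 0.460238×0.51163 + 0.128881×0.48837 = 0.298413
  M+6: 0.128881×0.51163 = 0.065939
Scale to base peak (0.434985) = 100: 46.1 : 100.0 : 68.6 : 15.2

46.1 : 100.0 : 68.6 : 15.2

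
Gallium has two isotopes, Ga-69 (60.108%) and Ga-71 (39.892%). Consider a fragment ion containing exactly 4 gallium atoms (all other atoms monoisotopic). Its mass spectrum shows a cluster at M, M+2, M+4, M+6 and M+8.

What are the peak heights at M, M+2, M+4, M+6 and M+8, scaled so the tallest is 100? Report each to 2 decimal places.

37.67 : 100.00 : 99.55 : 44.05 : 7.31

Expanding (0.60108 + 0.39892)^4:
P(M) = 0.60108^4 = 0.130536
P(M+2) = 4 × 0.60108^3 × 0.39892^1 = 0.346531
P(M+4) = 6 × 0.60108^2 × 0.39892^2 = 0.344975
P(M+6) = 4 × 0.60108^1 × 0.39892^3 = 0.152633
P(M+8) = 0.39892^4 = 0.025325
The M+2 peak is largest (0.346531); scaling to 100 gives 37.67 : 100.00 : 99.55 : 44.05 : 7.31.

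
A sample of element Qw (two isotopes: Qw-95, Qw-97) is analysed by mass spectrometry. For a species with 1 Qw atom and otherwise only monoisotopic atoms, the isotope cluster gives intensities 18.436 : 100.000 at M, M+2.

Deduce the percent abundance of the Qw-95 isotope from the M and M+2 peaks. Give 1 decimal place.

If p is the fraction of Qw that is Qw-95, then I(M+2)/I(M) = [C(1,1)·p^0·(1−p)] / p^1 = 1·(1−p)/p = 100.000/18.436 = 5.4242
(1−p)/p = 5.4242/1 = 5.4242  ⇒  p = 1/(1 + 5.4242) = 0.1557
Qw-95: 15.6%, Qw-97: 84.4%.

15.6%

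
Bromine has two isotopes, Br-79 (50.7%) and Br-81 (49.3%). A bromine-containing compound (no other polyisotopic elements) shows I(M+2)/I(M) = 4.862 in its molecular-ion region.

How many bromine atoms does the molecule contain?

5

For n independent Br atoms, I(M+2)/I(M) = n · (abundance Br-81) / (abundance Br-79) = n · 0.493/0.507.
n = 4.862 × 0.507/0.493 = 5.00 ≈ 5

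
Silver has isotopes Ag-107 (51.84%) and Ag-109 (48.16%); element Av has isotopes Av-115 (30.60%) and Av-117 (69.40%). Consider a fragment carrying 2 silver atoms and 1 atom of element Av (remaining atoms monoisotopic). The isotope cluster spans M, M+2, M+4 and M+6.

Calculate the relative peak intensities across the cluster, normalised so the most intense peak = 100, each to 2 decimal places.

Silver pattern (n=2): 0.26873856 : 0.49932288 : 0.23193856
Element Av pattern (n=1): 0.3060 : 0.6940
Convolve the two distributions (both contribute in 2-u steps):
  M: 0.26873856×0.3060 = 0.082234
  M+2: 0.26873856×0.6940 + 0.49932288×0.3060 = 0.339297
  M+4: 0.49932288×0.6940 + 0.23193856×0.3060 = 0.417503
  M+6: 0.23193856×0.6940 = 0.160965
Scale to base peak (0.417503) = 100: 19.70 : 81.27 : 100.00 : 38.55

19.70 : 81.27 : 100.00 : 38.55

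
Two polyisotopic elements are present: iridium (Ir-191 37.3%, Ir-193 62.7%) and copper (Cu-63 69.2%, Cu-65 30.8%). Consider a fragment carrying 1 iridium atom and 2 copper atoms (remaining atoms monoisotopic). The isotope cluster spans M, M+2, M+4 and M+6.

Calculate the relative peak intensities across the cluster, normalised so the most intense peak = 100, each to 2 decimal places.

38.89 : 100.00 : 65.90 : 12.95

Iridium pattern (n=1): 0.3730 : 0.6270
Copper pattern (n=2): 0.478864 : 0.426272 : 0.094864
Convolve the two distributions (both contribute in 2-u steps):
  M: 0.3730×0.478864 = 0.178616
  M+2: 0.3730×0.426272 + 0.6270×0.478864 = 0.459247
  M+4: 0.3730×0.094864 + 0.6270×0.426272 = 0.302657
  M+6: 0.6270×0.094864 = 0.059480
Scale to base peak (0.459247) = 100: 38.89 : 100.00 : 65.90 : 12.95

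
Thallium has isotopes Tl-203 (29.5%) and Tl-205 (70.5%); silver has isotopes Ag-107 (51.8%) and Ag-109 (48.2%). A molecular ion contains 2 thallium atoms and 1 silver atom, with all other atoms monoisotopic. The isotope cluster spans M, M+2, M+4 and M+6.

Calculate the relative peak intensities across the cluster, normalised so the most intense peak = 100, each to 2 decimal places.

Thallium pattern (n=2): 0.087025 : 0.41595 : 0.497025
Silver pattern (n=1): 0.5180 : 0.4820
Convolve the two distributions (both contribute in 2-u steps):
  M: 0.087025×0.5180 = 0.045079
  M+2: 0.087025×0.4820 + 0.41595×0.5180 = 0.257408
  M+4: 0.41595×0.4820 + 0.497025×0.5180 = 0.457947
  M+6: 0.497025×0.4820 = 0.239566
Scale to base peak (0.457947) = 100: 9.84 : 56.21 : 100.00 : 52.31

9.84 : 56.21 : 100.00 : 52.31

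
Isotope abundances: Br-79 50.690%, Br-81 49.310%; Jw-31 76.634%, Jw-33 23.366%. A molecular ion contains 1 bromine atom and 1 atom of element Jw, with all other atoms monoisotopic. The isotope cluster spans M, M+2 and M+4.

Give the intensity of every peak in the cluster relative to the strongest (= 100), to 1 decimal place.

Bromine pattern (n=1): 0.5069 : 0.4931
Element Jw pattern (n=1): 0.76634 : 0.23366
Convolve the two distributions (both contribute in 2-u steps):
  M: 0.5069×0.76634 = 0.388458
  M+2: 0.5069×0.23366 + 0.4931×0.76634 = 0.496325
  M+4: 0.4931×0.23366 = 0.115218
Scale to base peak (0.496325) = 100: 78.3 : 100.0 : 23.2

78.3 : 100.0 : 23.2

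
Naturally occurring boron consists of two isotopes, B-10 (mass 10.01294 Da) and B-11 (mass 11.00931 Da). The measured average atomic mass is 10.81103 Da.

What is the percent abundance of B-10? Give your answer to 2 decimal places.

19.90%

With x = fraction of B-10 (so B-11 is 1 − x):
10.01294·x + 11.00931·(1 − x) = 10.81103
(10.01294 − 11.00931)·x = 10.81103 − 11.00931
x = -0.19828 / -0.99637 = 0.19900 → 19.90% B-10, 80.10% B-11.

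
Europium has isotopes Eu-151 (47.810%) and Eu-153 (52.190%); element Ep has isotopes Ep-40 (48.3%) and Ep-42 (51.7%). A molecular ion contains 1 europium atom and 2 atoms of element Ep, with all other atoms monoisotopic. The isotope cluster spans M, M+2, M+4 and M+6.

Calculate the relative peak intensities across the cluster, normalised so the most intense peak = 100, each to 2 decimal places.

28.71 : 92.81 : 100.00 : 35.91

Europium pattern (n=1): 0.4781 : 0.5219
Element Ep pattern (n=2): 0.233289 : 0.499422 : 0.267289
Convolve the two distributions (both contribute in 2-u steps):
  M: 0.4781×0.233289 = 0.111535
  M+2: 0.4781×0.499422 + 0.5219×0.233289 = 0.360527
  M+4: 0.4781×0.267289 + 0.5219×0.499422 = 0.388439
  M+6: 0.5219×0.267289 = 0.139498
Scale to base peak (0.388439) = 100: 28.71 : 92.81 : 100.00 : 35.91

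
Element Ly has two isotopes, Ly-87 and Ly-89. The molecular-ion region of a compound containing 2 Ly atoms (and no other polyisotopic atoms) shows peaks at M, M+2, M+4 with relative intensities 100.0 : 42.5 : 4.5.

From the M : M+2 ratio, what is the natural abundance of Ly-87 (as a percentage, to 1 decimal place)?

Write p for the Ly-87 fraction. I(M+2)/I(M) = [C(2,1)·p^1·(1−p)] / p^2 = 2·(1−p)/p = 42.5/100.0 = 0.4250
(1−p)/p = 0.4250/2 = 0.2125  ⇒  p = 1/(1 + 0.2125) = 0.8247
Ly-87: 82.5%, Ly-89: 17.5%.

82.5%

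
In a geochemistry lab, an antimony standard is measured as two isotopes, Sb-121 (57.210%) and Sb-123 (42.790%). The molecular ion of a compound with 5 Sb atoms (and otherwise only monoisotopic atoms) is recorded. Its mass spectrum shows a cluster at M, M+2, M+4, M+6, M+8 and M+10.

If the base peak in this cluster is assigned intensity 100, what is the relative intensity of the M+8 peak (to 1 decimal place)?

28.0

Binomial terms of (0.57210 + 0.42790)^5: M 0.0613, M+2 0.2292, M+4 0.3428, M+6 0.2564, M+8 0.0959, M+10 0.0143 → M+4 is the base peak.
P(M+4) = C(5,2) × 0.57210^3 × 0.42790^2 = 10 × 0.18724742 × 0.18309841 = 0.342847 (base)
P(M+8) = C(5,4) × 0.57210^1 × 0.42790^4 = 5 × 0.5721 × 0.03352503 = 0.095898
Relative intensity = 0.095898 / 0.342847 × 100 = 28.0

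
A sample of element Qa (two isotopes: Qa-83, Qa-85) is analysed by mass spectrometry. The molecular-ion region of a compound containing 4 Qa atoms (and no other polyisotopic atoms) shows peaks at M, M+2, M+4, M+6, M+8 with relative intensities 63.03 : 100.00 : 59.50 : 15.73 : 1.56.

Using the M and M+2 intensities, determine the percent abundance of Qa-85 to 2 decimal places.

28.40%

Let p = fractional abundance of Qa-83. I(M+2)/I(M) = [C(4,1)·p^3·(1−p)] / p^4 = 4·(1−p)/p = 100.00/63.03 = 1.5865
(1−p)/p = 1.5865/4 = 0.3966  ⇒  p = 1/(1 + 0.3966) = 0.7160
Qa-83: 71.60%, Qa-85: 28.40%.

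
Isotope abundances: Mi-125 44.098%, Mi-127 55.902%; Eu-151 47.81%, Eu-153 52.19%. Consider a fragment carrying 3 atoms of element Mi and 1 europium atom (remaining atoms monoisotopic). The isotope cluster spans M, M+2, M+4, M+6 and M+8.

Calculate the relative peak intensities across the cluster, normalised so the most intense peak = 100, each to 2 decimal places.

Element Mi pattern (n=3): 0.08575445 : 0.32612672 : 0.4134232 : 0.17469563
Europium pattern (n=1): 0.4781 : 0.5219
Convolve the two distributions (both contribute in 2-u steps):
  M: 0.08575445×0.4781 = 0.040999
  M+2: 0.08575445×0.5219 + 0.32612672×0.4781 = 0.200676
  M+4: 0.32612672×0.5219 + 0.4134232×0.4781 = 0.367863
  M+6: 0.4134232×0.5219 + 0.17469563×0.4781 = 0.299288
  M+8: 0.17469563×0.5219 = 0.091174
Scale to base peak (0.367863) = 100: 11.15 : 54.55 : 100.00 : 81.36 : 24.78

11.15 : 54.55 : 100.00 : 81.36 : 24.78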